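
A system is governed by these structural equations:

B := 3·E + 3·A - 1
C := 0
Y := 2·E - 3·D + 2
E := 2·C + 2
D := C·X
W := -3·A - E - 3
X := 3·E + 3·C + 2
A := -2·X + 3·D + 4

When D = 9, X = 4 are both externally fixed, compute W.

The joint intervention fixes D = 9, X = 4, removing each variable's own equation.
E = 2·C + 2  [with C=0]  = 2
A = -2·X + 3·D + 4  [with X=4, D=9]  = 23
W = -3·A - E - 3  [with A=23, E=2]  = -74

-74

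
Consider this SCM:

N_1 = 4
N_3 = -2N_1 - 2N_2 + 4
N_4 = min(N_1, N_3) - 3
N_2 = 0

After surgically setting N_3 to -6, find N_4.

-9

The intervention breaks the incoming arrows to N_3: N_3 = -2N_1 - 2N_2 + 4 no longer applies, and N_3 = -6.
N_4 = min(N_1, N_3) - 3  [with N_1=4, N_3=-6]  = -9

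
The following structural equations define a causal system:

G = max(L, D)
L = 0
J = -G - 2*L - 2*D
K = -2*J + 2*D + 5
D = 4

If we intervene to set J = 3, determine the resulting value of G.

4

Under do(J=3), the mechanism J = -G - 2*L - 2*D is discarded; J is fixed at 3.
Since G is not a descendant of the intervened variable, it is unaffected.
G = max(L, D)  [with L=0, D=4]  = 4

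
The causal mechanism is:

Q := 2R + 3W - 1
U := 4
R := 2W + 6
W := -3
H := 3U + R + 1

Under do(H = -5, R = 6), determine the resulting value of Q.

The joint intervention fixes H = -5, R = 6, removing each variable's own equation.
Q = 2R + 3W - 1  [with R=6, W=-3]  = 2

2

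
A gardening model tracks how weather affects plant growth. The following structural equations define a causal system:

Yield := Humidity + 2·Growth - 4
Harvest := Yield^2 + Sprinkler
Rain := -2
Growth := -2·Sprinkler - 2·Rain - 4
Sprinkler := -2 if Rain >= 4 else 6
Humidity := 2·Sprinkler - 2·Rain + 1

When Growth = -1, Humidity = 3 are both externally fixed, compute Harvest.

15

Setting Growth = -1, Humidity = 3 by intervention discards those variables' equations.
Sprinkler = -2 if Rain >= 4 else 6  [with Rain=-2]  = 6
Yield = Humidity + 2·Growth - 4  [with Humidity=3, Growth=-1]  = -3
Harvest = Yield^2 + Sprinkler  [with Yield=-3, Sprinkler=6]  = 15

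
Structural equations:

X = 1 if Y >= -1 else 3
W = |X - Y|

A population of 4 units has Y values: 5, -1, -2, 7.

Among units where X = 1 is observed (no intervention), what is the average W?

Conditioning on X=1 selects the 3 unit(s) with Y ∈ {5, -1, 7}. Their W values: 4, 2, 6. Mean = 4.

4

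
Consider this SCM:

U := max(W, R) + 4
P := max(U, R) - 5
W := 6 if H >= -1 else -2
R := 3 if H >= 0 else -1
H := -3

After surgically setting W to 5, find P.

do(W=5) replaces the equation W := 6 if H >= -1 else -2 with the constant W = 5.
R = 3 if H >= 0 else -1  [with H=-3]  = -1
U = max(W, R) + 4  [with W=5, R=-1]  = 9
P = max(U, R) - 5  [with U=9, R=-1]  = 4

4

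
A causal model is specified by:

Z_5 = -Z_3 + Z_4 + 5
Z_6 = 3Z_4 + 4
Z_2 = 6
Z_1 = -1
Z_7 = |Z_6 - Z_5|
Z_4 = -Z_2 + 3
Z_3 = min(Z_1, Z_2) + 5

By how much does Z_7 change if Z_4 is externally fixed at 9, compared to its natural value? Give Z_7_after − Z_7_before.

18

The intervention breaks the incoming arrows to Z_4: Z_4 = -Z_2 + 3 no longer applies, and Z_4 = 9.
Z_3 = min(Z_1, Z_2) + 5  [with Z_1=-1, Z_2=6]  = 4
Z_5 = -Z_3 + Z_4 + 5  [with Z_3=4, Z_4=9]  = 10
Z_6 = 3Z_4 + 4  [with Z_4=9]  = 31
Z_7 = |Z_6 - Z_5|  [with Z_6=31, Z_5=10]  = 21
Without intervention: Z_3 = min(Z_1, Z_2) + 5  [with Z_1=-1, Z_2=6]  = 4; Z_4 = -Z_2 + 3  [with Z_2=6]  = -3; Z_5 = -Z_3 + Z_4 + 5  [with Z_3=4, Z_4=-3]  = -2; Z_6 = 3Z_4 + 4  [with Z_4=-3]  = -5; Z_7 = |Z_6 - Z_5|  [with Z_6=-5, Z_5=-2]  = 3.
Change = 21 − 3 = 18.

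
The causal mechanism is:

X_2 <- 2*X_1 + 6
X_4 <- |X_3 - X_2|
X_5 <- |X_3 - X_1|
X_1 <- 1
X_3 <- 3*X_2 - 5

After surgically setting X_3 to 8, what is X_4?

The intervention breaks the incoming arrows to X_3: X_3 <- 3*X_2 - 5 no longer applies, and X_3 = 8.
X_2 = 2*X_1 + 6  [with X_1=1]  = 8
X_4 = |X_3 - X_2|  [with X_3=8, X_2=8]  = 0

0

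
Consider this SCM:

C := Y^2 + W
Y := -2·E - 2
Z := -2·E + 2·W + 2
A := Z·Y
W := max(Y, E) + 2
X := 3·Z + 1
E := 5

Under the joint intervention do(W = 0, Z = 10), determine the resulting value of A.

-120

Setting W = 0, Z = 10 by intervention discards those variables' equations.
Y = -2·E - 2  [with E=5]  = -12
A = Z·Y  [with Z=10, Y=-12]  = -120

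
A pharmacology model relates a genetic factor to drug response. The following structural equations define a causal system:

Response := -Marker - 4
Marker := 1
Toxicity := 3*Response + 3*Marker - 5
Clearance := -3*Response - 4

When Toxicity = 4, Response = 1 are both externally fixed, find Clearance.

-7

The joint intervention fixes Toxicity = 4, Response = 1, removing each variable's own equation.
Clearance = -3*Response - 4  [with Response=1]  = -7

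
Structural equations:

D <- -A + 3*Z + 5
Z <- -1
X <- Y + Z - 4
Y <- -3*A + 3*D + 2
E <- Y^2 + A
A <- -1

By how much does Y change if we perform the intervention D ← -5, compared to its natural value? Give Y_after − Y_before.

-24

The intervention breaks the incoming arrows to D: D <- -A + 3*Z + 5 no longer applies, and D = -5.
Y = -3*A + 3*D + 2  [with A=-1, D=-5]  = -10
Without intervention: D = -A + 3*Z + 5  [with A=-1, Z=-1]  = 3; Y = -3*A + 3*D + 2  [with A=-1, D=3]  = 14.
Change = -10 − 14 = -24.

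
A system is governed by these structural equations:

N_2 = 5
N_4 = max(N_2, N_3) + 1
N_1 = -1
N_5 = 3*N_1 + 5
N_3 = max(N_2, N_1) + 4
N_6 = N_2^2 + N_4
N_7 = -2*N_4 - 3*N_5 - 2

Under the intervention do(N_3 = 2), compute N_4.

6

The intervention breaks the incoming arrows to N_3: N_3 = max(N_2, N_1) + 4 no longer applies, and N_3 = 2.
N_4 = max(N_2, N_3) + 1  [with N_2=5, N_3=2]  = 6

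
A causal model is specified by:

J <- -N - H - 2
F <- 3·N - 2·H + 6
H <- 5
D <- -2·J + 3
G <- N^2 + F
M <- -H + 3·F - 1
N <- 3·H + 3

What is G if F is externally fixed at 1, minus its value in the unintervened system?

The intervention breaks the incoming arrows to F: F <- 3·N - 2·H + 6 no longer applies, and F = 1.
N = 3·H + 3  [with H=5]  = 18
G = N^2 + F  [with N=18, F=1]  = 325
Without intervention: N = 3·H + 3  [with H=5]  = 18; F = 3·N - 2·H + 6  [with N=18, H=5]  = 50; G = N^2 + F  [with N=18, F=50]  = 374.
Change = 325 − 374 = -49.

-49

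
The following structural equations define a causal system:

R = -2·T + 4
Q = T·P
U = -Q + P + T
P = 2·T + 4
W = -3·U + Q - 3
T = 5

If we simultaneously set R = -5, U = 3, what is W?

58

Setting R = -5, U = 3 by intervention discards those variables' equations.
P = 2·T + 4  [with T=5]  = 14
Q = T·P  [with T=5, P=14]  = 70
W = -3·U + Q - 3  [with U=3, Q=70]  = 58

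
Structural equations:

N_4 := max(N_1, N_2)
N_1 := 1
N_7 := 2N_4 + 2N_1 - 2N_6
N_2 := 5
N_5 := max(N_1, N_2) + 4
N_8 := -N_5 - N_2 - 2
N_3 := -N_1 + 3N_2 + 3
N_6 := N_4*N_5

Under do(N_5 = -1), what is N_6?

-5

The intervention breaks the incoming arrows to N_5: N_5 := max(N_1, N_2) + 4 no longer applies, and N_5 = -1.
N_4 = max(N_1, N_2)  [with N_1=1, N_2=5]  = 5
N_6 = N_4*N_5  [with N_4=5, N_5=-1]  = -5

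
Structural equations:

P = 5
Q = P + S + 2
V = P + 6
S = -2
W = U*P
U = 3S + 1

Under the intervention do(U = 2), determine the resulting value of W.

The intervention breaks the incoming arrows to U: U = 3S + 1 no longer applies, and U = 2.
W = U*P  [with U=2, P=5]  = 10

10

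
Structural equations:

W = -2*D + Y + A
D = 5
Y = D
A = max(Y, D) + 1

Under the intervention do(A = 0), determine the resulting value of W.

-5

The intervention breaks the incoming arrows to A: A = max(Y, D) + 1 no longer applies, and A = 0.
Y = D  [with D=5]  = 5
W = -2*D + Y + A  [with D=5, Y=5, A=0]  = -5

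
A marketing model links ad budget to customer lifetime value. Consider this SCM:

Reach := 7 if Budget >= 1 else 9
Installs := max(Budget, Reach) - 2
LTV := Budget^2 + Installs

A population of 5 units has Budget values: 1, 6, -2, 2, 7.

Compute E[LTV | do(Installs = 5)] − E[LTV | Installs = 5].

Every unit gets Installs=5 under the intervention. LTV values become 6, 41, 9, 9, 54; E[LTV|do(Installs=5)] = 23.8.
E[LTV|Installs=5] averages over only the 4 units with Installs=5 (Budget = 1, 6, 2, 7): LTV = 6, 41, 9, 54, mean 27.5.
Difference = 23.8 − 27.5 = -3.7.

-3.7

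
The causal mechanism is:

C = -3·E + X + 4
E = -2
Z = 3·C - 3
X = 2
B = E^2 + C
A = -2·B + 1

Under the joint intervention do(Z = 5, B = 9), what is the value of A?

-17

The joint intervention fixes Z = 5, B = 9, removing each variable's own equation.
A = -2·B + 1  [with B=9]  = -17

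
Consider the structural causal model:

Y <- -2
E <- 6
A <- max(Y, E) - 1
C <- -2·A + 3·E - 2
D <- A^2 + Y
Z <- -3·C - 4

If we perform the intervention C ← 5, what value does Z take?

Under do(C=5), the mechanism C <- -2·A + 3·E - 2 is discarded; C is fixed at 5.
Z = -3·C - 4  [with C=5]  = -19

-19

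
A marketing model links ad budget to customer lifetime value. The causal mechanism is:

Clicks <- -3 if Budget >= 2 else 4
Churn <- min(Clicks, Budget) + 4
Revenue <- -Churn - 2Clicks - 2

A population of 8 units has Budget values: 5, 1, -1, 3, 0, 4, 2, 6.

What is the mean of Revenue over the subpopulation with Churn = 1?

Conditioning on Churn=1 selects the 5 unit(s) with Budget ∈ {5, 3, 4, 2, 6}. Their Revenue values: 3, 3, 3, 3, 3. Mean = 3.

3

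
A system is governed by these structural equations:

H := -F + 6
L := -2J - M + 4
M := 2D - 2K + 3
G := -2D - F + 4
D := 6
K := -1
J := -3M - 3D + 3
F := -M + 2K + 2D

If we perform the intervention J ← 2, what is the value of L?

do(J=2) replaces the equation J := -3M - 3D + 3 with the constant J = 2.
M = 2D - 2K + 3  [with D=6, K=-1]  = 17
L = -2J - M + 4  [with J=2, M=17]  = -17

-17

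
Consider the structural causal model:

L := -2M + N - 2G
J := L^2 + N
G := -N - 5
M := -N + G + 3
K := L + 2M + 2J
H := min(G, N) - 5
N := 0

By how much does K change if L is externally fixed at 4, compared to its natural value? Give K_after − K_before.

The intervention breaks the incoming arrows to L: L := -2M + N - 2G no longer applies, and L = 4.
G = -N - 5  [with N=0]  = -5
M = -N + G + 3  [with N=0, G=-5]  = -2
J = L^2 + N  [with L=4, N=0]  = 16
K = L + 2M + 2J  [with L=4, M=-2, J=16]  = 32
Without intervention: G = -N - 5  [with N=0]  = -5; M = -N + G + 3  [with N=0, G=-5]  = -2; L = -2M + N - 2G  [with M=-2, N=0, G=-5]  = 14; J = L^2 + N  [with L=14, N=0]  = 196; K = L + 2M + 2J  [with L=14, M=-2, J=196]  = 402.
Change = 32 − 402 = -370.

-370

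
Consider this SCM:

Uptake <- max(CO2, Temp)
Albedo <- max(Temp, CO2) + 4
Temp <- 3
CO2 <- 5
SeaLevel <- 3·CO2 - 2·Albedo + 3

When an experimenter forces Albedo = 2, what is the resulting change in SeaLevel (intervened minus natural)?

The intervention breaks the incoming arrows to Albedo: Albedo <- max(Temp, CO2) + 4 no longer applies, and Albedo = 2.
SeaLevel = 3·CO2 - 2·Albedo + 3  [with CO2=5, Albedo=2]  = 14
Without intervention: Albedo = max(Temp, CO2) + 4  [with Temp=3, CO2=5]  = 9; SeaLevel = 3·CO2 - 2·Albedo + 3  [with CO2=5, Albedo=9]  = 0.
Change = 14 − 0 = 14.

14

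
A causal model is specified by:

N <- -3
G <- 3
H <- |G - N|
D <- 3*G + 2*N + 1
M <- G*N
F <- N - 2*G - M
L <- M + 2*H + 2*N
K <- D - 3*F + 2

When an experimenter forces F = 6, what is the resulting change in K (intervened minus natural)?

-18

Intervening sets F = 6 and removes its equation (F <- N - 2*G - M).
D = 3*G + 2*N + 1  [with G=3, N=-3]  = 4
K = D - 3*F + 2  [with D=4, F=6]  = -12
Without intervention: D = 3*G + 2*N + 1  [with G=3, N=-3]  = 4; M = G*N  [with G=3, N=-3]  = -9; F = N - 2*G - M  [with N=-3, G=3, M=-9]  = 0; K = D - 3*F + 2  [with D=4, F=0]  = 6.
Change = -12 − 6 = -18.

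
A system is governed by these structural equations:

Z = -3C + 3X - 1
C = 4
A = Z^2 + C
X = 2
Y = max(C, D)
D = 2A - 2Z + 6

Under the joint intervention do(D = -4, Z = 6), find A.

Under do(D = -4, Z = 6), each intervened variable's structural equation is replaced by its fixed value.
A = Z^2 + C  [with Z=6, C=4]  = 40

40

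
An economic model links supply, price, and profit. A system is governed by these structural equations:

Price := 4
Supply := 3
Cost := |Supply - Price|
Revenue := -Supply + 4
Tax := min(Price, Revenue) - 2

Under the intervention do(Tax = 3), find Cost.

do(Tax=3) replaces the equation Tax := min(Price, Revenue) - 2 with the constant Tax = 3.
Cost is not downstream of the intervention, so its value is determined by the original equations.
Cost = |Supply - Price|  [with Supply=3, Price=4]  = 1

1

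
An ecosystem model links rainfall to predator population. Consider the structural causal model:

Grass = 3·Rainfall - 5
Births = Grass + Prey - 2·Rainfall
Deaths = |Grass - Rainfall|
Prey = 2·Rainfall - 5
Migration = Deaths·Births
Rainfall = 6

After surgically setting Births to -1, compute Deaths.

Intervening sets Births = -1 and removes its equation (Births = Grass + Prey - 2·Rainfall).
No directed path runs from Births to Deaths, so Deaths keeps its natural value.
Grass = 3·Rainfall - 5  [with Rainfall=6]  = 13
Deaths = |Grass - Rainfall|  [with Grass=13, Rainfall=6]  = 7

7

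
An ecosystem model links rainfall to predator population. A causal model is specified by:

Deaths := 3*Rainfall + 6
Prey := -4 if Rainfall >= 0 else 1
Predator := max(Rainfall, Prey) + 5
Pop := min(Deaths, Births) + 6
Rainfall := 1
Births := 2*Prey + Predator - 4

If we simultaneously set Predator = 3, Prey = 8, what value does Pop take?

Setting Predator = 3, Prey = 8 by intervention discards those variables' equations.
Births = 2*Prey + Predator - 4  [with Prey=8, Predator=3]  = 15
Deaths = 3*Rainfall + 6  [with Rainfall=1]  = 9
Pop = min(Deaths, Births) + 6  [with Deaths=9, Births=15]  = 15

15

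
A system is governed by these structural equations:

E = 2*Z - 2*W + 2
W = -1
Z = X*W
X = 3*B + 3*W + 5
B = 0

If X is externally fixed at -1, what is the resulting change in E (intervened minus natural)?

6

do(X=-1) replaces the equation X = 3*B + 3*W + 5 with the constant X = -1.
Z = X*W  [with X=-1, W=-1]  = 1
E = 2*Z - 2*W + 2  [with Z=1, W=-1]  = 6
Without intervention: X = 3*B + 3*W + 5  [with B=0, W=-1]  = 2; Z = X*W  [with X=2, W=-1]  = -2; E = 2*Z - 2*W + 2  [with Z=-2, W=-1]  = 0.
Change = 6 − 0 = 6.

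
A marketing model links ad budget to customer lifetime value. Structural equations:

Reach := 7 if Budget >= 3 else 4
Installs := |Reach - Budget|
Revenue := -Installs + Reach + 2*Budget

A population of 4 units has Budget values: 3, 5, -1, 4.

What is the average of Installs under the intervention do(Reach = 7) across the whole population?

4.25

Under do(Reach=7), Reach's equation is replaced by Reach=7 for every unit. Per-unit Installs: 4, 2, 8, 3. Mean = 4.25.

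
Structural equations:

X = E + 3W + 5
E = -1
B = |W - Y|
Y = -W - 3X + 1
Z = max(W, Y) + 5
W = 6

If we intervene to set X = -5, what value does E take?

Under do(X=-5), the mechanism X = E + 3W + 5 is discarded; X is fixed at -5.
E is not downstream of the intervention, so its value is determined by the original equations.

-1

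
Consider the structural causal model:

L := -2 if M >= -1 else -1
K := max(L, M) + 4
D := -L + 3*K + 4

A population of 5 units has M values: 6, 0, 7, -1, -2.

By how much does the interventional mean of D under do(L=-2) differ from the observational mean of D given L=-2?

Under do(L=-2), L's equation is replaced by L=-2 for every unit. Per-unit D: 36, 18, 39, 15, 12. Mean = 24.
Observing L=-2 restricts to units where L's equation naturally yields -2: M ∈ {6, 0, 7, -1}. In that subpopulation D = 36, 18, 39, 15, mean 27.
Difference = 24 − 27 = -3.

-3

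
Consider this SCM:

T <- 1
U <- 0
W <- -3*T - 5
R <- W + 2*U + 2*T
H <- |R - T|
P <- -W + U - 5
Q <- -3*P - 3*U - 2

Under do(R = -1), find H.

2

Intervening sets R = -1 and removes its equation (R <- W + 2*U + 2*T).
H = |R - T|  [with R=-1, T=1]  = 2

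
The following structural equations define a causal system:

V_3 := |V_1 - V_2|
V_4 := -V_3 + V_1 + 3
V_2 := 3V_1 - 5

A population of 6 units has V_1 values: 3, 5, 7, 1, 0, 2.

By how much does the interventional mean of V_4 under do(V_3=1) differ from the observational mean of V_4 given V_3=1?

Under do(V_3=1), V_3's equation is replaced by V_3=1 for every unit. Per-unit V_4: 5, 7, 9, 3, 2, 4. Mean = 5.
Conditioning on V_3=1 selects the 2 unit(s) with V_1 ∈ {3, 2}. Their V_4 values: 5, 4. Mean = 4.5.
Difference = 5 − 4.5 = 0.5.

0.5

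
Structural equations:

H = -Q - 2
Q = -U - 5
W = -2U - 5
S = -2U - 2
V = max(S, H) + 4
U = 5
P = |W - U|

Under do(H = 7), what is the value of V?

11

The intervention breaks the incoming arrows to H: H = -Q - 2 no longer applies, and H = 7.
S = -2U - 2  [with U=5]  = -12
V = max(S, H) + 4  [with S=-12, H=7]  = 11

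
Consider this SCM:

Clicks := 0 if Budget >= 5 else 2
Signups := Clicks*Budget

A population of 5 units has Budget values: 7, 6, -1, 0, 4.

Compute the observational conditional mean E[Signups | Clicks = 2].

Conditioning on Clicks=2 selects the 3 unit(s) with Budget ∈ {-1, 0, 4}. Their Signups values: -2, 0, 8. Mean = 2.

2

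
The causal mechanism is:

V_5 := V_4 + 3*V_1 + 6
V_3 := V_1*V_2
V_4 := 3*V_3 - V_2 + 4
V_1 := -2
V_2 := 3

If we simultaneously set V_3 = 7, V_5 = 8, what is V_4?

22

The joint intervention fixes V_3 = 7, V_5 = 8, removing each variable's own equation.
V_4 = 3*V_3 - V_2 + 4  [with V_3=7, V_2=3]  = 22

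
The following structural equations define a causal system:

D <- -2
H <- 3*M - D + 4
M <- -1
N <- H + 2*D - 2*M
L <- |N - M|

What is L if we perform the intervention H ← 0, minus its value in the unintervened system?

do(H=0) replaces the equation H <- 3*M - D + 4 with the constant H = 0.
N = H + 2*D - 2*M  [with H=0, D=-2, M=-1]  = -2
L = |N - M|  [with N=-2, M=-1]  = 1
Without intervention: H = 3*M - D + 4  [with M=-1, D=-2]  = 3; N = H + 2*D - 2*M  [with H=3, D=-2, M=-1]  = 1; L = |N - M|  [with N=1, M=-1]  = 2.
Change = 1 − 2 = -1.

-1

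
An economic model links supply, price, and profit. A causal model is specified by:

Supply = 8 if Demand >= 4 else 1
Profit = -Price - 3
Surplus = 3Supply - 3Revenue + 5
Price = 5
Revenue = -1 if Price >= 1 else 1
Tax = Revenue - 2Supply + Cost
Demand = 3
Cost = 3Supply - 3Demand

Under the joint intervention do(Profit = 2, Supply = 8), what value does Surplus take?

Setting Profit = 2, Supply = 8 by intervention discards those variables' equations.
Revenue = -1 if Price >= 1 else 1  [with Price=5]  = -1
Surplus = 3Supply - 3Revenue + 5  [with Supply=8, Revenue=-1]  = 32

32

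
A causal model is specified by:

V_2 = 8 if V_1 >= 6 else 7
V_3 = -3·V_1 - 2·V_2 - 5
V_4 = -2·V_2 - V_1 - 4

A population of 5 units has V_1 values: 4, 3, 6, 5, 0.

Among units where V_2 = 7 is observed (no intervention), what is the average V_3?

-28

Observing V_2=7 restricts to units where V_2's equation naturally yields 7: V_1 ∈ {4, 3, 5, 0}. In that subpopulation V_3 = -31, -28, -34, -19, mean -28.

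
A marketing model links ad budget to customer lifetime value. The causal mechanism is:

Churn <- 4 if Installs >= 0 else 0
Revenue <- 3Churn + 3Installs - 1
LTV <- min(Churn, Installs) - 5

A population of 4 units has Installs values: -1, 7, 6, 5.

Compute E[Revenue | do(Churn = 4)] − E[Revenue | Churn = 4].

do(Churn=4) breaks Churn's dependence on Installs. With Churn=4 fixed, Revenue across the units is 8, 32, 29, 26, mean 23.75.
Observing Churn=4 restricts to units where Churn's equation naturally yields 4: Installs ∈ {7, 6, 5}. In that subpopulation Revenue = 32, 29, 26, mean 29.
Difference = 23.75 − 29 = -5.25.

-5.25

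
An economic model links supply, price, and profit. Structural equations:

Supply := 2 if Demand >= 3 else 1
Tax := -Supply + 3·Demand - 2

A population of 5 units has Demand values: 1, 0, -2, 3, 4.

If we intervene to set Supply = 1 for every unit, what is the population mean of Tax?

do(Supply=1) breaks Supply's dependence on Demand. With Supply=1 fixed, Tax across the units is 0, -3, -9, 6, 9, mean 0.6.

0.6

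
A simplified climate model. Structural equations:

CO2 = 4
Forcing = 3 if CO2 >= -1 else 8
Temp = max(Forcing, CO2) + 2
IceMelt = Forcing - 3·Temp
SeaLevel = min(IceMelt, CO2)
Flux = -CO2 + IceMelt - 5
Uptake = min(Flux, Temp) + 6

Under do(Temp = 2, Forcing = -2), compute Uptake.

-11

The joint intervention fixes Temp = 2, Forcing = -2, removing each variable's own equation.
IceMelt = Forcing - 3·Temp  [with Forcing=-2, Temp=2]  = -8
Flux = -CO2 + IceMelt - 5  [with CO2=4, IceMelt=-8]  = -17
Uptake = min(Flux, Temp) + 6  [with Flux=-17, Temp=2]  = -11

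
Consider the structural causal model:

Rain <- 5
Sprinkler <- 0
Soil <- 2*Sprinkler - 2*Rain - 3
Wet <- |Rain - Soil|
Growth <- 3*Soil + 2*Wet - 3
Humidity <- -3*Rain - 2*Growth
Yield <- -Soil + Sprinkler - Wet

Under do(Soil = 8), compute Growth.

do(Soil=8) replaces the equation Soil <- 2*Sprinkler - 2*Rain - 3 with the constant Soil = 8.
Wet = |Rain - Soil|  [with Rain=5, Soil=8]  = 3
Growth = 3*Soil + 2*Wet - 3  [with Soil=8, Wet=3]  = 27

27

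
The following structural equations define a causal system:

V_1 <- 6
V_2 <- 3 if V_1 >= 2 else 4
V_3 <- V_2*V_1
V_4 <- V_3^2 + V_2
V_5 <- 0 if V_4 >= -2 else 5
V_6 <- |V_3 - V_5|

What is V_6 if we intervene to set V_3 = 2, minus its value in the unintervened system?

The intervention breaks the incoming arrows to V_3: V_3 <- V_2*V_1 no longer applies, and V_3 = 2.
V_2 = 3 if V_1 >= 2 else 4  [with V_1=6]  = 3
V_4 = V_3^2 + V_2  [with V_3=2, V_2=3]  = 7
V_5 = 0 if V_4 >= -2 else 5  [with V_4=7]  = 0
V_6 = |V_3 - V_5|  [with V_3=2, V_5=0]  = 2
Without intervention: V_2 = 3 if V_1 >= 2 else 4  [with V_1=6]  = 3; V_3 = V_2*V_1  [with V_2=3, V_1=6]  = 18; V_4 = V_3^2 + V_2  [with V_3=18, V_2=3]  = 327; V_5 = 0 if V_4 >= -2 else 5  [with V_4=327]  = 0; V_6 = |V_3 - V_5|  [with V_3=18, V_5=0]  = 18.
Change = 2 − 18 = -16.

-16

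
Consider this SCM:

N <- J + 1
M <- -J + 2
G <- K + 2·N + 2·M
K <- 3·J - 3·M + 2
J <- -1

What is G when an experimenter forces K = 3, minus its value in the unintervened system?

13

Intervening sets K = 3 and removes its equation (K <- 3·J - 3·M + 2).
N = J + 1  [with J=-1]  = 0
M = -J + 2  [with J=-1]  = 3
G = K + 2·N + 2·M  [with K=3, N=0, M=3]  = 9
Without intervention: N = J + 1  [with J=-1]  = 0; M = -J + 2  [with J=-1]  = 3; K = 3·J - 3·M + 2  [with J=-1, M=3]  = -10; G = K + 2·N + 2·M  [with K=-10, N=0, M=3]  = -4.
Change = 9 − (-4) = 13.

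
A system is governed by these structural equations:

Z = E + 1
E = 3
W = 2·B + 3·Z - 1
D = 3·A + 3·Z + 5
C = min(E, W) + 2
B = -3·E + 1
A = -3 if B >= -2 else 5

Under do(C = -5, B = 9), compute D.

Under do(C = -5, B = 9), each intervened variable's structural equation is replaced by its fixed value.
Z = E + 1  [with E=3]  = 4
A = -3 if B >= -2 else 5  [with B=9]  = -3
D = 3·A + 3·Z + 5  [with A=-3, Z=4]  = 8

8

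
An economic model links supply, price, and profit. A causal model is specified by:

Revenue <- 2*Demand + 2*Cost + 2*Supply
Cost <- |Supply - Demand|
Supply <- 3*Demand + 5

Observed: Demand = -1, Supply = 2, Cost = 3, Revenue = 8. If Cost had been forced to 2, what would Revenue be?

6

The intervention breaks the incoming arrows to Cost: Cost <- |Supply - Demand| no longer applies, and Cost = 2.
Supply = 3*Demand + 5  [with Demand=-1]  = 2
Revenue = 2*Demand + 2*Cost + 2*Supply  [with Demand=-1, Cost=2, Supply=2]  = 6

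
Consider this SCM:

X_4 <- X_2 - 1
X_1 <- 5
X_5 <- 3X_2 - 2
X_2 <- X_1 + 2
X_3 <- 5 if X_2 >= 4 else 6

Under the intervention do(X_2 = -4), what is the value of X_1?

Under do(X_2=-4), the mechanism X_2 <- X_1 + 2 is discarded; X_2 is fixed at -4.
X_1 is not downstream of the intervention, so its value is determined by the original equations.

5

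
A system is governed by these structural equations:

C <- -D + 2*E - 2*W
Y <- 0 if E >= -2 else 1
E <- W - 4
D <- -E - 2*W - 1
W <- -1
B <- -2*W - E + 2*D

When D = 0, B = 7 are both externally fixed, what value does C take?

Setting D = 0, B = 7 by intervention discards those variables' equations.
E = W - 4  [with W=-1]  = -5
C = -D + 2*E - 2*W  [with D=0, E=-5, W=-1]  = -8

-8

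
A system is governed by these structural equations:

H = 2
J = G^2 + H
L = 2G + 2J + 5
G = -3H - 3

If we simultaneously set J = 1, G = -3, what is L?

1

The joint intervention fixes J = 1, G = -3, removing each variable's own equation.
L = 2G + 2J + 5  [with G=-3, J=1]  = 1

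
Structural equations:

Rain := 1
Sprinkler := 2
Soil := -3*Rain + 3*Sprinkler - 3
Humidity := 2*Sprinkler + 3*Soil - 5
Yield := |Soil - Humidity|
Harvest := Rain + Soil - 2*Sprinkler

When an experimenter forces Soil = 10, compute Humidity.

29

The intervention breaks the incoming arrows to Soil: Soil := -3*Rain + 3*Sprinkler - 3 no longer applies, and Soil = 10.
Humidity = 2*Sprinkler + 3*Soil - 5  [with Sprinkler=2, Soil=10]  = 29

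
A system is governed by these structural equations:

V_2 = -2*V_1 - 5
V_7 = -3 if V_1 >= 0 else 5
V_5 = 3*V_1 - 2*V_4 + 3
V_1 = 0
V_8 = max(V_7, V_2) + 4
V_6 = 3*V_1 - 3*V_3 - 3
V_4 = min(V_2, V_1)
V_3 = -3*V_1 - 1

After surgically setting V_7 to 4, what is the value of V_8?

8

do(V_7=4) replaces the equation V_7 = -3 if V_1 >= 0 else 5 with the constant V_7 = 4.
V_2 = -2*V_1 - 5  [with V_1=0]  = -5
V_8 = max(V_7, V_2) + 4  [with V_7=4, V_2=-5]  = 8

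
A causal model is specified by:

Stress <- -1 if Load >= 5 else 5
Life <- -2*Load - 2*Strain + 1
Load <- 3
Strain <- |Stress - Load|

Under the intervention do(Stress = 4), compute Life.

Under do(Stress=4), the mechanism Stress <- -1 if Load >= 5 else 5 is discarded; Stress is fixed at 4.
Strain = |Stress - Load|  [with Stress=4, Load=3]  = 1
Life = -2*Load - 2*Strain + 1  [with Load=3, Strain=1]  = -7

-7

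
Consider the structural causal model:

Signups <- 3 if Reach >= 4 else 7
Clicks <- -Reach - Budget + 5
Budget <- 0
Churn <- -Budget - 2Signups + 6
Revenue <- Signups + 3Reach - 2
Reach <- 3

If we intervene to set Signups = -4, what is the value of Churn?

14

Intervening sets Signups = -4 and removes its equation (Signups <- 3 if Reach >= 4 else 7).
Churn = -Budget - 2Signups + 6  [with Budget=0, Signups=-4]  = 14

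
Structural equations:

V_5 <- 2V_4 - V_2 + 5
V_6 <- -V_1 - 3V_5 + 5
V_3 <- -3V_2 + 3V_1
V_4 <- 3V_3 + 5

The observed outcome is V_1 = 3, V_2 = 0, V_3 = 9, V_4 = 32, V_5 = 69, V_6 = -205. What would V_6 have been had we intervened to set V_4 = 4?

-37

Under do(V_4=4), the mechanism V_4 <- 3V_3 + 5 is discarded; V_4 is fixed at 4.
V_5 = 2V_4 - V_2 + 5  [with V_4=4, V_2=0]  = 13
V_6 = -V_1 - 3V_5 + 5  [with V_1=3, V_5=13]  = -37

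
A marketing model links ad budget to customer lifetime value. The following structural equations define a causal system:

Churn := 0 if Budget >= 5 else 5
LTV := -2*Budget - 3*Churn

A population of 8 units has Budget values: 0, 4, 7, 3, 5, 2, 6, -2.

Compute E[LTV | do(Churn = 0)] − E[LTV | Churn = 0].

5.75

do(Churn=0) breaks Churn's dependence on Budget. With Churn=0 fixed, LTV across the units is 0, -8, -14, -6, -10, -4, -12, 4, mean -6.25.
Observing Churn=0 restricts to units where Churn's equation naturally yields 0: Budget ∈ {7, 5, 6}. In that subpopulation LTV = -14, -10, -12, mean -12.
Difference = -6.25 − (-12) = 5.75.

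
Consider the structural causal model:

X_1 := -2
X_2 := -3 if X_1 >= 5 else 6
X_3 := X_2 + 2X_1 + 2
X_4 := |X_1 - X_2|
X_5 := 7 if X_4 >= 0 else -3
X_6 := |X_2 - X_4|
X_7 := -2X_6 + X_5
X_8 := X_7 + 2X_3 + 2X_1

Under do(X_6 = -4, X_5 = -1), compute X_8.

11

Under do(X_6 = -4, X_5 = -1), each intervened variable's structural equation is replaced by its fixed value.
X_2 = -3 if X_1 >= 5 else 6  [with X_1=-2]  = 6
X_3 = X_2 + 2X_1 + 2  [with X_2=6, X_1=-2]  = 4
X_7 = -2X_6 + X_5  [with X_6=-4, X_5=-1]  = 7
X_8 = X_7 + 2X_3 + 2X_1  [with X_7=7, X_3=4, X_1=-2]  = 11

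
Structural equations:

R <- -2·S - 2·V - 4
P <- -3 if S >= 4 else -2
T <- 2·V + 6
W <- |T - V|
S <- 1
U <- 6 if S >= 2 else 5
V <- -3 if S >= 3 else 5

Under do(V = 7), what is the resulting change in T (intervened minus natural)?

4

Under do(V=7), the mechanism V <- -3 if S >= 3 else 5 is discarded; V is fixed at 7.
T = 2·V + 6  [with V=7]  = 20
Without intervention: V = -3 if S >= 3 else 5  [with S=1]  = 5; T = 2·V + 6  [with V=5]  = 16.
Change = 20 − 16 = 4.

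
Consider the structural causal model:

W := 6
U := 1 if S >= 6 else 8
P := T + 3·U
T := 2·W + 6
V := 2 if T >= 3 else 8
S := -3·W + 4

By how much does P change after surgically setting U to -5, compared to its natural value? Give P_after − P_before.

do(U=-5) replaces the equation U := 1 if S >= 6 else 8 with the constant U = -5.
T = 2·W + 6  [with W=6]  = 18
P = T + 3·U  [with T=18, U=-5]  = 3
Without intervention: S = -3·W + 4  [with W=6]  = -14; U = 1 if S >= 6 else 8  [with S=-14]  = 8; T = 2·W + 6  [with W=6]  = 18; P = T + 3·U  [with T=18, U=8]  = 42.
Change = 3 − 42 = -39.

-39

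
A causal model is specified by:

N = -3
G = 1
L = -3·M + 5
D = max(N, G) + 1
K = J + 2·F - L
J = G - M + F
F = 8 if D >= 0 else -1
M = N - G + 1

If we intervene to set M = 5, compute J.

Under do(M=5), the mechanism M = N - G + 1 is discarded; M is fixed at 5.
D = max(N, G) + 1  [with N=-3, G=1]  = 2
F = 8 if D >= 0 else -1  [with D=2]  = 8
J = G - M + F  [with G=1, M=5, F=8]  = 4

4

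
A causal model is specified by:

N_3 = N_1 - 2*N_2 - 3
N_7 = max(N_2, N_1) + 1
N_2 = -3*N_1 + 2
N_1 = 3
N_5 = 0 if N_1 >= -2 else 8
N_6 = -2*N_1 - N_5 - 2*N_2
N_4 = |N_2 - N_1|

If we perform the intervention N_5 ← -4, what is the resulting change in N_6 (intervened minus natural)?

The intervention breaks the incoming arrows to N_5: N_5 = 0 if N_1 >= -2 else 8 no longer applies, and N_5 = -4.
N_2 = -3*N_1 + 2  [with N_1=3]  = -7
N_6 = -2*N_1 - N_5 - 2*N_2  [with N_1=3, N_5=-4, N_2=-7]  = 12
Without intervention: N_2 = -3*N_1 + 2  [with N_1=3]  = -7; N_5 = 0 if N_1 >= -2 else 8  [with N_1=3]  = 0; N_6 = -2*N_1 - N_5 - 2*N_2  [with N_1=3, N_5=0, N_2=-7]  = 8.
Change = 12 − 8 = 4.

4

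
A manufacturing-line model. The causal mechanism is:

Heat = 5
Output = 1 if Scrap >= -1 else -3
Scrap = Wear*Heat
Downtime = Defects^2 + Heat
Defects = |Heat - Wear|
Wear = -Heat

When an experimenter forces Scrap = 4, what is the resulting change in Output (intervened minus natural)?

4

Intervening sets Scrap = 4 and removes its equation (Scrap = Wear*Heat).
Output = 1 if Scrap >= -1 else -3  [with Scrap=4]  = 1
Without intervention: Wear = -Heat  [with Heat=5]  = -5; Scrap = Wear*Heat  [with Wear=-5, Heat=5]  = -25; Output = 1 if Scrap >= -1 else -3  [with Scrap=-25]  = -3.
Change = 1 − (-3) = 4.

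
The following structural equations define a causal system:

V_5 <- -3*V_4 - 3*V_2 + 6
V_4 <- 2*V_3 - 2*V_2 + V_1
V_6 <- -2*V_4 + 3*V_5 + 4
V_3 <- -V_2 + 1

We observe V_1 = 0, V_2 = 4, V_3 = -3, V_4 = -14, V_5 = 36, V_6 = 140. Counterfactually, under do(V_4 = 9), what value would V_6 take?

Under do(V_4=9), the mechanism V_4 <- 2*V_3 - 2*V_2 + V_1 is discarded; V_4 is fixed at 9.
V_5 = -3*V_4 - 3*V_2 + 6  [with V_4=9, V_2=4]  = -33
V_6 = -2*V_4 + 3*V_5 + 4  [with V_4=9, V_5=-33]  = -113

-113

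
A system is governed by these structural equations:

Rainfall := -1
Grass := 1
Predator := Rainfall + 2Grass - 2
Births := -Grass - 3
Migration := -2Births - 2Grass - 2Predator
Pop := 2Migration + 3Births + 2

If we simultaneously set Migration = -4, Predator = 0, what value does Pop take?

-18

The joint intervention fixes Migration = -4, Predator = 0, removing each variable's own equation.
Births = -Grass - 3  [with Grass=1]  = -4
Pop = 2Migration + 3Births + 2  [with Migration=-4, Births=-4]  = -18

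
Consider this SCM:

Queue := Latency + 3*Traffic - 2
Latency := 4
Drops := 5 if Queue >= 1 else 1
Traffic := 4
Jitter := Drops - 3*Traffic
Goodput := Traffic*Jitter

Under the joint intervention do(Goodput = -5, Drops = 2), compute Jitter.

Setting Goodput = -5, Drops = 2 by intervention discards those variables' equations.
Jitter = Drops - 3*Traffic  [with Drops=2, Traffic=4]  = -10

-10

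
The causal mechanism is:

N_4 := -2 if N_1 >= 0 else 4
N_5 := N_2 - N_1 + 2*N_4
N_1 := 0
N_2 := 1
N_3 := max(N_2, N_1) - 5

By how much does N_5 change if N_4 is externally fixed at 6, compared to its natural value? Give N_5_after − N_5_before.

Intervening sets N_4 = 6 and removes its equation (N_4 := -2 if N_1 >= 0 else 4).
N_5 = N_2 - N_1 + 2*N_4  [with N_2=1, N_1=0, N_4=6]  = 13
Without intervention: N_4 = -2 if N_1 >= 0 else 4  [with N_1=0]  = -2; N_5 = N_2 - N_1 + 2*N_4  [with N_2=1, N_1=0, N_4=-2]  = -3.
Change = 13 − (-3) = 16.

16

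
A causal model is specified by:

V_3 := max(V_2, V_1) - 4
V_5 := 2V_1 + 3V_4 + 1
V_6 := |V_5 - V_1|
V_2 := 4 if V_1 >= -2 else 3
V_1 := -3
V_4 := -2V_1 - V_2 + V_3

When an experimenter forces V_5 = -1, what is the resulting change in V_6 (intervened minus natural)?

-2

The intervention breaks the incoming arrows to V_5: V_5 := 2V_1 + 3V_4 + 1 no longer applies, and V_5 = -1.
V_6 = |V_5 - V_1|  [with V_5=-1, V_1=-3]  = 2
Without intervention: V_2 = 4 if V_1 >= -2 else 3  [with V_1=-3]  = 3; V_3 = max(V_2, V_1) - 4  [with V_2=3, V_1=-3]  = -1; V_4 = -2V_1 - V_2 + V_3  [with V_1=-3, V_2=3, V_3=-1]  = 2; V_5 = 2V_1 + 3V_4 + 1  [with V_1=-3, V_4=2]  = 1; V_6 = |V_5 - V_1|  [with V_5=1, V_1=-3]  = 4.
Change = 2 − 4 = -2.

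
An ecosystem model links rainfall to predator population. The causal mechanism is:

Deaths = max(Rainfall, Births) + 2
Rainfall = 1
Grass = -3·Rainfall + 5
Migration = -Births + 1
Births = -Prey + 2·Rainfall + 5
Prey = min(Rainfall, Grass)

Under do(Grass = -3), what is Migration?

-9

Under do(Grass=-3), the mechanism Grass = -3·Rainfall + 5 is discarded; Grass is fixed at -3.
Prey = min(Rainfall, Grass)  [with Rainfall=1, Grass=-3]  = -3
Births = -Prey + 2·Rainfall + 5  [with Prey=-3, Rainfall=1]  = 10
Migration = -Births + 1  [with Births=10]  = -9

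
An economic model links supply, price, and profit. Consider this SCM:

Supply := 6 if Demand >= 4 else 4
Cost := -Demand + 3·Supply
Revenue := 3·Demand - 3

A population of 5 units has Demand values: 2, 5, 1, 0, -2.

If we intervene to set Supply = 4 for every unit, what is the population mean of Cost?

10.8

do(Supply=4) breaks Supply's dependence on Demand. With Supply=4 fixed, Cost across the units is 10, 7, 11, 12, 14, mean 10.8.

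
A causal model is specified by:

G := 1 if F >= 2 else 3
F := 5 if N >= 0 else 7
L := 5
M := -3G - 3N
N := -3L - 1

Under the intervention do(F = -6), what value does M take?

39

do(F=-6) replaces the equation F := 5 if N >= 0 else 7 with the constant F = -6.
N = -3L - 1  [with L=5]  = -16
G = 1 if F >= 2 else 3  [with F=-6]  = 3
M = -3G - 3N  [with G=3, N=-16]  = 39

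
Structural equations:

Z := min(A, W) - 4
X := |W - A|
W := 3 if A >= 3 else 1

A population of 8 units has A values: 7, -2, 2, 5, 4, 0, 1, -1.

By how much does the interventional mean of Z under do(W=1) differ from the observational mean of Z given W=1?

0.45

do(W=1) breaks W's dependence on A. With W=1 fixed, Z across the units is -3, -6, -3, -3, -3, -4, -3, -5, mean -3.75.
Conditioning on W=1 selects the 5 unit(s) with A ∈ {-2, 2, 0, 1, -1}. Their Z values: -6, -3, -4, -3, -5. Mean = -4.2.
Difference = -3.75 − (-4.2) = 0.45.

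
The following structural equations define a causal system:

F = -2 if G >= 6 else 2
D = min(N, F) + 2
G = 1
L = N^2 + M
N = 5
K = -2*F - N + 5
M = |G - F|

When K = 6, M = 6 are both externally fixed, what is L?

31

The joint intervention fixes K = 6, M = 6, removing each variable's own equation.
L = N^2 + M  [with N=5, M=6]  = 31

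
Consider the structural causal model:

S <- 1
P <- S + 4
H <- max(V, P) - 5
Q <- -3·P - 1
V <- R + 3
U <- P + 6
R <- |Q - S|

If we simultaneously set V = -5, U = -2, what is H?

0

Under do(V = -5, U = -2), each intervened variable's structural equation is replaced by its fixed value.
P = S + 4  [with S=1]  = 5
H = max(V, P) - 5  [with V=-5, P=5]  = 0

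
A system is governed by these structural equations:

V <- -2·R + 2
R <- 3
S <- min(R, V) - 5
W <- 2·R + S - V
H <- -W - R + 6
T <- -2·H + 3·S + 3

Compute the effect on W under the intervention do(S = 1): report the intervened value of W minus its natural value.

10

The intervention breaks the incoming arrows to S: S <- min(R, V) - 5 no longer applies, and S = 1.
V = -2·R + 2  [with R=3]  = -4
W = 2·R + S - V  [with R=3, S=1, V=-4]  = 11
Without intervention: V = -2·R + 2  [with R=3]  = -4; S = min(R, V) - 5  [with R=3, V=-4]  = -9; W = 2·R + S - V  [with R=3, S=-9, V=-4]  = 1.
Change = 11 − 1 = 10.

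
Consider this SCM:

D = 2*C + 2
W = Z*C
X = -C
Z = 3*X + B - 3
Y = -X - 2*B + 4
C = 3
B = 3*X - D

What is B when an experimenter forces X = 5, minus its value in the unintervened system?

24

The intervention breaks the incoming arrows to X: X = -C no longer applies, and X = 5.
D = 2*C + 2  [with C=3]  = 8
B = 3*X - D  [with X=5, D=8]  = 7
Without intervention: D = 2*C + 2  [with C=3]  = 8; X = -C  [with C=3]  = -3; B = 3*X - D  [with X=-3, D=8]  = -17.
Change = 7 − (-17) = 24.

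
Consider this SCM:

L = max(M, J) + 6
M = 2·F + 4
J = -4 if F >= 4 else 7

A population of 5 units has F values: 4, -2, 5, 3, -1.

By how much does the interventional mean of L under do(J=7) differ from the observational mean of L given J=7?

2

Every unit gets J=7 under the intervention. L values become 18, 13, 20, 16, 13; E[L|do(J=7)] = 16.
Observing J=7 restricts to units where J's equation naturally yields 7: F ∈ {-2, 3, -1}. In that subpopulation L = 13, 16, 13, mean 14.
Difference = 16 − 14 = 2.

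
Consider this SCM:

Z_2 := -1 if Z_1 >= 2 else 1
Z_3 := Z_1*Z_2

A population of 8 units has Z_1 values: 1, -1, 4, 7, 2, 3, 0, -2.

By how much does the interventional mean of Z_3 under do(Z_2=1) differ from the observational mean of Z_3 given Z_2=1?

Every unit gets Z_2=1 under the intervention. Z_3 values become 1, -1, 4, 7, 2, 3, 0, -2; E[Z_3|do(Z_2=1)] = 1.75.
Conditioning on Z_2=1 selects the 4 unit(s) with Z_1 ∈ {1, -1, 0, -2}. Their Z_3 values: 1, -1, 0, -2. Mean = -0.5.
Difference = 1.75 − (-0.5) = 2.25.

2.25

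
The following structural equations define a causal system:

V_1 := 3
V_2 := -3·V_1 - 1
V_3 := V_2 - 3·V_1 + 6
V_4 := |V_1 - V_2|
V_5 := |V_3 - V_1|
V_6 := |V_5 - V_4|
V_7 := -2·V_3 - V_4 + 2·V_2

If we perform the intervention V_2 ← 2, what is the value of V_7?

Under do(V_2=2), the mechanism V_2 := -3·V_1 - 1 is discarded; V_2 is fixed at 2.
V_3 = V_2 - 3·V_1 + 6  [with V_2=2, V_1=3]  = -1
V_4 = |V_1 - V_2|  [with V_1=3, V_2=2]  = 1
V_7 = -2·V_3 - V_4 + 2·V_2  [with V_3=-1, V_4=1, V_2=2]  = 5

5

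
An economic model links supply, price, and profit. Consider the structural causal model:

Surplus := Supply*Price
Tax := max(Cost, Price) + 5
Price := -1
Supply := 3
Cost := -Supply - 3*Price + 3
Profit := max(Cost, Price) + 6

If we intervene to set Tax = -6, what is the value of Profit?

Intervening sets Tax = -6 and removes its equation (Tax := max(Cost, Price) + 5).
No directed path runs from Tax to Profit, so Profit keeps its natural value.
Cost = -Supply - 3*Price + 3  [with Supply=3, Price=-1]  = 3
Profit = max(Cost, Price) + 6  [with Cost=3, Price=-1]  = 9

9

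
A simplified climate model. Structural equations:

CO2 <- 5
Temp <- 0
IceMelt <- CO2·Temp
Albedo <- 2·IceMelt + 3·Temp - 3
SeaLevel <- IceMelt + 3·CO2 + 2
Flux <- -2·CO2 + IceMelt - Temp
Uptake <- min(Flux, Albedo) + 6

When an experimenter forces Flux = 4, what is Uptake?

Intervening sets Flux = 4 and removes its equation (Flux <- -2·CO2 + IceMelt - Temp).
IceMelt = CO2·Temp  [with CO2=5, Temp=0]  = 0
Albedo = 2·IceMelt + 3·Temp - 3  [with IceMelt=0, Temp=0]  = -3
Uptake = min(Flux, Albedo) + 6  [with Flux=4, Albedo=-3]  = 3

3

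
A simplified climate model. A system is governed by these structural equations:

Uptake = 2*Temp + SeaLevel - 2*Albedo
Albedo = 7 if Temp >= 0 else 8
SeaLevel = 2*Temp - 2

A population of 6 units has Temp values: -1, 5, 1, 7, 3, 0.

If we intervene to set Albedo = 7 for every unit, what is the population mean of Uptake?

Under do(Albedo=7), Albedo's equation is replaced by Albedo=7 for every unit. Per-unit Uptake: -20, 4, -12, 12, -4, -16. Mean = -6.

-6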